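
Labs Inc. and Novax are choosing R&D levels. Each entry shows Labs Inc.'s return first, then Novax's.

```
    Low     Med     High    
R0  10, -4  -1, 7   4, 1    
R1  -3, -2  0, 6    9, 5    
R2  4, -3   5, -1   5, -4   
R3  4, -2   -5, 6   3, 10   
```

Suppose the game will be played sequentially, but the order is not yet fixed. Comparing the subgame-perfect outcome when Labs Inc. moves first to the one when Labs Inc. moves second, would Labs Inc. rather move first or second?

second

If Labs Inc. leads: Novax's best replies are R0→Med, R1→Med, R2→Med, R3→High; Labs Inc.'s induced payoffs -1, 0, 5, 3; outcome (R2, Med), payoffs (5, -1).
If Novax leads: Labs Inc.'s best replies are Low→R0, Med→R2, High→R1; Novax's induced payoffs -4, -1, 5; outcome (R1, High), payoffs (9, 5).
Labs Inc. gets 5 moving first and 9 moving second, so Labs Inc. prefers to move second.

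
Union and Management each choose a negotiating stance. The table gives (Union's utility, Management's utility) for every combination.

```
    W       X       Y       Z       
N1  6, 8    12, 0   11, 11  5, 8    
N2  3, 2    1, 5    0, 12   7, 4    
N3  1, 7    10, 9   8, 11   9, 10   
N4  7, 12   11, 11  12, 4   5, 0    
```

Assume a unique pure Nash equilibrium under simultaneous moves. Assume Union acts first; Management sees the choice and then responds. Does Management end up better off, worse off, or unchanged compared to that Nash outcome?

worse off

Work backward from Management's decision.
- N1 → Management plays Y (best of 8, 0, 11, 8); Union gets 11.
- N2 → Management plays Y (best of 2, 5, 12, 4); Union gets 0.
- N3 → Management plays Y (best of 7, 9, 11, 10); Union gets 8.
- N4 → Management plays W (best of 12, 11, 4, 0); Union gets 7.
Union's induced payoffs are 11, 0, 8, 7, so Union commits to N1. Subgame-perfect outcome: (N1, Y) with payoffs (11, 11).
Now find the simultaneous Nash equilibrium.
Union's best replies: W→N4; X→N1; Y→N4; Z→N3.
Management's best replies: N1→Y; N2→Y; N3→Y; N4→W.
The unique mutual best reply is (N4, W), giving (7, 12).
Management earns 11 sequentially versus 12 at the Nash outcome: worse off.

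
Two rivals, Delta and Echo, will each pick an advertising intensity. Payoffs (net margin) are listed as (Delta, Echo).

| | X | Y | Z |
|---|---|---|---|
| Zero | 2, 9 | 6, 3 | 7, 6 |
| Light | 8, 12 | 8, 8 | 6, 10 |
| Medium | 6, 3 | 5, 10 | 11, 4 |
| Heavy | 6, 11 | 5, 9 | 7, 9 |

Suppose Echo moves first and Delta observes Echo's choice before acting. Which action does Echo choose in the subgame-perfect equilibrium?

X

Solve by backward induction (Echo leads).
- X → Delta plays Light (best of 2, 8, 6, 6); Echo gets 12.
- Y → Delta plays Light (best of 6, 8, 5, 5); Echo gets 8.
- Z → Delta plays Medium (best of 7, 6, 11, 7); Echo gets 4.
Echo's induced payoffs are 12, 8, 4, so Echo commits to X. Subgame-perfect outcome: (Light, X) with payoffs (8, 12).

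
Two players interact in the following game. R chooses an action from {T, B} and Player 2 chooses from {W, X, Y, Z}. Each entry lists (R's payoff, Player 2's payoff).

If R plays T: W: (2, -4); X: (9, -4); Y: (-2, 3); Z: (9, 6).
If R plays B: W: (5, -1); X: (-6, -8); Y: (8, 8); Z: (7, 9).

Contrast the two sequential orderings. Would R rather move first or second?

first

If R leads: Player 2's best replies are T→Z, B→Z; R's induced payoffs 9, 7; outcome (T, Z), payoffs (9, 6).
If Player 2 leads: R's best replies are W→B, X→T, Y→B, Z→T; Player 2's induced payoffs -1, -4, 8, 6; outcome (B, Y), payoffs (8, 8).
R gets 9 moving first and 8 moving second, so R prefers to move first.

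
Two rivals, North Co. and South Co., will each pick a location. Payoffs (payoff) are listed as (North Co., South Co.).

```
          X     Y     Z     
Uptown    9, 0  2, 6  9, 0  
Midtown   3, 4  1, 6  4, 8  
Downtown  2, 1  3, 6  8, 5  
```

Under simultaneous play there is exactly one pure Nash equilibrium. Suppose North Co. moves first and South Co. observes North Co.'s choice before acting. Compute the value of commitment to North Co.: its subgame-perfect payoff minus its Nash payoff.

1

Backward induction with North Co. moving first.
- Uptown: South Co. compares 0, 6, 0 and picks Y; North Co. would get 2.
- Midtown: South Co. compares 4, 6, 8 and picks Z; North Co. would get 4.
- Downtown: South Co. compares 1, 6, 5 and picks Y; North Co. would get 3.
Among 2, 4, 3, the best is 4 at Midtown. Subgame-perfect outcome: (Midtown, Z) with payoffs (4, 8).
Under simultaneous play:
North Co.'s best replies: X→Uptown; Y→Downtown; Z→Uptown.
South Co.'s best replies: Uptown→Y; Midtown→Z; Downtown→Y.
Only (Downtown, Y) has each player best-responding; Nash payoffs (3, 6).
North Co.'s commitment gain: 4 − 3 = 1.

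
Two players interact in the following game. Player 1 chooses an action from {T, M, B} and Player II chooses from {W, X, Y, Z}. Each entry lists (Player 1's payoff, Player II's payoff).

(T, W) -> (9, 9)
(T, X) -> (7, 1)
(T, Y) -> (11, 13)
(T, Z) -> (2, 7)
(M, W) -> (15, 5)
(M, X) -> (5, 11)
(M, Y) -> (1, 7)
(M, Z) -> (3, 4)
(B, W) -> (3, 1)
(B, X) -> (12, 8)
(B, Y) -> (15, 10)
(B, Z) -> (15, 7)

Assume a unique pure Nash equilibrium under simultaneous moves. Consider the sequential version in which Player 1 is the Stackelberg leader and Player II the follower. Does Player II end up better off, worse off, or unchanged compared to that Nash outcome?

unchanged

Backward induction with Player 1 moving first.
- T → Player II plays Y (best of 9, 1, 13, 7); Player 1 gets 11.
- M → Player II plays X (best of 5, 11, 7, 4); Player 1 gets 5.
- B → Player II plays Y (best of 1, 8, 10, 7); Player 1 gets 15.
Maximizing over 11, 5, 15, Player 1 chooses B. Subgame-perfect outcome: (B, Y) with payoffs (15, 10).
Under simultaneous play:
Player 1's best replies: W→M; X→B; Y→B; Z→B.
Player II's best replies: T→Y; M→X; B→Y.
Only (B, Y) has each player best-responding; Nash payoffs (15, 10).
Player II earns 10 sequentially versus 10 at the Nash outcome: unchanged.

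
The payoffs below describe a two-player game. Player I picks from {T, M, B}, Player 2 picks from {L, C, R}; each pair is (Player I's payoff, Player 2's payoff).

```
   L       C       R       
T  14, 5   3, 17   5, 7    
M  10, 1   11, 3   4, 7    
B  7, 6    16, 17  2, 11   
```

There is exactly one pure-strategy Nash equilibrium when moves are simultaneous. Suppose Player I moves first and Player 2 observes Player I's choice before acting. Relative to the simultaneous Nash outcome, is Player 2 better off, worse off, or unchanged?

Player 2 best-responds to each possible Player I move:
- T: BR = C, leader payoff 3.
- M: BR = R, leader payoff 4.
- B: BR = C, leader payoff 16.
Maximizing over 3, 4, 16, Player I chooses B. Subgame-perfect outcome: (B, C) with payoffs (16, 17).
Under simultaneous play:
Player I's best replies: L→T; C→B; R→T.
Player 2's best replies: T→C; M→R; B→C.
The unique mutual best reply is (B, C), giving (16, 17).
Player 2 earns 17 sequentially versus 17 at the Nash outcome: unchanged.

unchanged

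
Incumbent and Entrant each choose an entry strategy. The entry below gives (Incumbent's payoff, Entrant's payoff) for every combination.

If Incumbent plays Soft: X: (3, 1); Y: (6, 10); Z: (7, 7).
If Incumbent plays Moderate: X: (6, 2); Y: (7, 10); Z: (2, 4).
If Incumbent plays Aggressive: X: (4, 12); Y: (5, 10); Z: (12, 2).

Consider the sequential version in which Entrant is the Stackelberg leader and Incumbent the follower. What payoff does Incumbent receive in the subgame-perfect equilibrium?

Work backward from Incumbent's decision.
- X: BR = Moderate, leader payoff 2.
- Y: BR = Moderate, leader payoff 10.
- Z: BR = Aggressive, leader payoff 2.
Maximizing over 2, 10, 2, Entrant chooses Y. Subgame-perfect outcome: (Moderate, Y) with payoffs (7, 10).

7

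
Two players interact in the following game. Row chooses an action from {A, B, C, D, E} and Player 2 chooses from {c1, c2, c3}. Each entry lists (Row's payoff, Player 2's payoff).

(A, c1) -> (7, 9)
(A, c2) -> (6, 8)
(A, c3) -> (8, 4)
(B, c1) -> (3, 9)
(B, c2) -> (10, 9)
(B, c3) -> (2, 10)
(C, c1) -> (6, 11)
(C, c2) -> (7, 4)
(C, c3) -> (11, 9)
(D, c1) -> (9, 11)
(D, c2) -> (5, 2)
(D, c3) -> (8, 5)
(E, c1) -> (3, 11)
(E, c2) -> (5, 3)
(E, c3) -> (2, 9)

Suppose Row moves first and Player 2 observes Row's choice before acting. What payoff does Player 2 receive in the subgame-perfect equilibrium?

11

Backward induction with Row moving first.
- A: BR = c1, leader payoff 7.
- B: BR = c3, leader payoff 2.
- C: BR = c1, leader payoff 6.
- D: BR = c1, leader payoff 9.
- E: BR = c1, leader payoff 3.
Maximizing over 7, 2, 6, 9, 3, Row chooses D. Subgame-perfect outcome: (D, c1) with payoffs (9, 11).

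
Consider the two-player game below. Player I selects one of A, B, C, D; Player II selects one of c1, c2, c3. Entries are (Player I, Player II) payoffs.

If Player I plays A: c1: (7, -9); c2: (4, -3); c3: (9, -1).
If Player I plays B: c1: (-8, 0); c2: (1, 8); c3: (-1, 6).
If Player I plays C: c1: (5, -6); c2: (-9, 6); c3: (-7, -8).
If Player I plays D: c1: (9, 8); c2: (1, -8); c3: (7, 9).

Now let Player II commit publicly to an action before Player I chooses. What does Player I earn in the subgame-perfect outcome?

9

Player I best-responds to each possible Player II move:
- c1 → Player I plays D (best of 7, -8, 5, 9); Player II gets 8.
- c2 → Player I plays A (best of 4, 1, -9, 1); Player II gets -3.
- c3 → Player I plays A (best of 9, -1, -7, 7); Player II gets -1.
Maximizing over 8, -3, -1, Player II chooses c1. Subgame-perfect outcome: (D, c1) with payoffs (9, 8).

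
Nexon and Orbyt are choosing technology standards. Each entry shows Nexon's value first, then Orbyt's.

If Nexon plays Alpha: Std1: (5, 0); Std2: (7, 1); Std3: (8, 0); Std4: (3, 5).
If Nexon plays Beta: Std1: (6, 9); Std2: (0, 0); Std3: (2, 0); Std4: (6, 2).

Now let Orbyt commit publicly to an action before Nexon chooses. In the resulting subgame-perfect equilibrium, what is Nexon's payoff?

6

Backward induction with Orbyt moving first.
- Std1: BR = Beta, leader payoff 9.
- Std2: BR = Alpha, leader payoff 1.
- Std3: BR = Alpha, leader payoff 0.
- Std4: BR = Beta, leader payoff 2.
Among 9, 1, 0, 2, the best is 9 at Std1. Subgame-perfect outcome: (Beta, Std1) with payoffs (6, 9).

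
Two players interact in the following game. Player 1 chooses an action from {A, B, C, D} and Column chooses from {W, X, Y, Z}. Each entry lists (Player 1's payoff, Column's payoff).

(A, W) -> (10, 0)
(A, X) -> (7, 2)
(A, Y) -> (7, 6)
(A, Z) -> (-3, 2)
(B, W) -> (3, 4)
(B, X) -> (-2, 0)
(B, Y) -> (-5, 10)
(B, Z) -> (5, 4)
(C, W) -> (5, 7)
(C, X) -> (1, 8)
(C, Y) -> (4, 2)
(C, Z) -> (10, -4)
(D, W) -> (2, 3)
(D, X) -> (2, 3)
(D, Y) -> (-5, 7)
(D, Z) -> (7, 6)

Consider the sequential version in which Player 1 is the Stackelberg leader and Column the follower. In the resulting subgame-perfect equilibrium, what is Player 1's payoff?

7

Backward induction with Player 1 moving first.
- A → Column plays Y (best of 0, 2, 6, 2); Player 1 gets 7.
- B → Column plays Y (best of 4, 0, 10, 4); Player 1 gets -5.
- C → Column plays X (best of 7, 8, 2, -4); Player 1 gets 1.
- D → Column plays Y (best of 3, 3, 7, 6); Player 1 gets -5.
Among 7, -5, 1, -5, the best is 7 at A. Subgame-perfect outcome: (A, Y) with payoffs (7, 6).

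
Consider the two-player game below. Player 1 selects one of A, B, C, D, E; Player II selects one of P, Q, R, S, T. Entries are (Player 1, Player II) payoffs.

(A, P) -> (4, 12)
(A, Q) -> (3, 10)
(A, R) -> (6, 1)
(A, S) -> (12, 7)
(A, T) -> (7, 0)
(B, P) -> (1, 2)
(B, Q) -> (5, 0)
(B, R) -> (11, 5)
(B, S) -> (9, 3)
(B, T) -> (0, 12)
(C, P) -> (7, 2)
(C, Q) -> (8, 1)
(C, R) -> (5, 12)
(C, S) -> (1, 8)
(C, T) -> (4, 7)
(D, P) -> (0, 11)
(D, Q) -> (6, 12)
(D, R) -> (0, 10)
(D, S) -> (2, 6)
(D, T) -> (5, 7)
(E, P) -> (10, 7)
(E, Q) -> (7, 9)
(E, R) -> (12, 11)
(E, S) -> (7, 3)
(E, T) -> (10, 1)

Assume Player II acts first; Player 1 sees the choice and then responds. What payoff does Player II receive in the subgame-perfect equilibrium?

Solve by backward induction (Player II leads).
- P: Player 1 compares 4, 1, 7, 0, 10 and picks E; Player II would get 7.
- Q: Player 1 compares 3, 5, 8, 6, 7 and picks C; Player II would get 1.
- R: Player 1 compares 6, 11, 5, 0, 12 and picks E; Player II would get 11.
- S: Player 1 compares 12, 9, 1, 2, 7 and picks A; Player II would get 7.
- T: Player 1 compares 7, 0, 4, 5, 10 and picks E; Player II would get 1.
Player II's induced payoffs are 7, 1, 11, 7, 1, so Player II commits to R. Subgame-perfect outcome: (E, R) with payoffs (12, 11).

11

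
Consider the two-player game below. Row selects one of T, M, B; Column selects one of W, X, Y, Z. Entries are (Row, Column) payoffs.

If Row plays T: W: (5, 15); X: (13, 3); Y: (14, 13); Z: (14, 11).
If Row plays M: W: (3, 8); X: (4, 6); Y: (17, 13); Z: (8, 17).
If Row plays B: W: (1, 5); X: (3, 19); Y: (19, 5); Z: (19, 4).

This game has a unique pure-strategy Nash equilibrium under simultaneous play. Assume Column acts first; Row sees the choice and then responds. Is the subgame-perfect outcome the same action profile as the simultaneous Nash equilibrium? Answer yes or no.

yes

Work backward from Row's decision.
- W → Row plays T (best of 5, 3, 1); Column gets 15.
- X → Row plays T (best of 13, 4, 3); Column gets 3.
- Y → Row plays B (best of 14, 17, 19); Column gets 5.
- Z → Row plays B (best of 14, 8, 19); Column gets 4.
Column's induced payoffs are 15, 3, 5, 4, so Column commits to W. Subgame-perfect outcome: (T, W) with payoffs (5, 15).
For the simultaneous game, intersect best replies.
Row's best replies: W→T; X→T; Y→B; Z→B.
Column's best replies: T→W; M→Z; B→X.
Only (T, W) has each player best-responding; Nash payoffs (5, 15).
Sequential outcome (T, W) coincides with the Nash profile (T, W).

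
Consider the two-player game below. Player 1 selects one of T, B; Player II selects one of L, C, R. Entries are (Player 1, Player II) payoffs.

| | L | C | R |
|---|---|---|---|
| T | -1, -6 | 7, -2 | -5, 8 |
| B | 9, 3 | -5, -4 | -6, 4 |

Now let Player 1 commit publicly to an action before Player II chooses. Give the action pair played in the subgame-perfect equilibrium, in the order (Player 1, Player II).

(T, R)

Player II best-responds to each possible Player 1 move:
- T: BR = R, leader payoff -5.
- B: BR = R, leader payoff -6.
Among -5, -6, the best is -5 at T. Subgame-perfect outcome: (T, R) with payoffs (-5, 8).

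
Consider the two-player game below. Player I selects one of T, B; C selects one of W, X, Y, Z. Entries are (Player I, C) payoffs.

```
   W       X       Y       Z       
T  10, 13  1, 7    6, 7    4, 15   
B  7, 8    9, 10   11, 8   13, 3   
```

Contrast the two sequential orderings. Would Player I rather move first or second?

second

If Player I leads: C's best replies are T→Z, B→X; Player I's induced payoffs 4, 9; outcome (B, X), payoffs (9, 10).
If C leads: Player I's best replies are W→T, X→B, Y→B, Z→B; C's induced payoffs 13, 10, 8, 3; outcome (T, W), payoffs (10, 13).
Player I gets 9 moving first and 10 moving second, so Player I prefers to move second.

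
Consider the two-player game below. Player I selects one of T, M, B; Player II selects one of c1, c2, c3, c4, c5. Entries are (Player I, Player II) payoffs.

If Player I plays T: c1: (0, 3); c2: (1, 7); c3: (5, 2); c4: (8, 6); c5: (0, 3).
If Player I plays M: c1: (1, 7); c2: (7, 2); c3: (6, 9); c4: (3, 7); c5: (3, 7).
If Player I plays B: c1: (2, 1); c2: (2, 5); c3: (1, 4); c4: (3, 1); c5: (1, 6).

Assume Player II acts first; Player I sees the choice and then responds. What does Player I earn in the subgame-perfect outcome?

6

Backward induction with Player II moving first.
- c1: BR = B, leader payoff 1.
- c2: BR = M, leader payoff 2.
- c3: BR = M, leader payoff 9.
- c4: BR = T, leader payoff 6.
- c5: BR = M, leader payoff 7.
Maximizing over 1, 2, 9, 6, 7, Player II chooses c3. Subgame-perfect outcome: (M, c3) with payoffs (6, 9).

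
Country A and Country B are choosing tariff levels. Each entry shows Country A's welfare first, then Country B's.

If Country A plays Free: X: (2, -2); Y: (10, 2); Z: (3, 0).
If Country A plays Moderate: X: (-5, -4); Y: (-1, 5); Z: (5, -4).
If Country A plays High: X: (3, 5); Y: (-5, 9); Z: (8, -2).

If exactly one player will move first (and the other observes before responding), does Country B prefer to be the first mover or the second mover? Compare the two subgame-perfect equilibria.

first

If Country A leads: Country B's best replies are Free→Y, Moderate→Y, High→Y; Country A's induced payoffs 10, -1, -5; outcome (Free, Y), payoffs (10, 2).
If Country B leads: Country A's best replies are X→High, Y→Free, Z→High; Country B's induced payoffs 5, 2, -2; outcome (High, X), payoffs (3, 5).
Country B gets 5 moving first and 2 moving second, so Country B prefers to move first.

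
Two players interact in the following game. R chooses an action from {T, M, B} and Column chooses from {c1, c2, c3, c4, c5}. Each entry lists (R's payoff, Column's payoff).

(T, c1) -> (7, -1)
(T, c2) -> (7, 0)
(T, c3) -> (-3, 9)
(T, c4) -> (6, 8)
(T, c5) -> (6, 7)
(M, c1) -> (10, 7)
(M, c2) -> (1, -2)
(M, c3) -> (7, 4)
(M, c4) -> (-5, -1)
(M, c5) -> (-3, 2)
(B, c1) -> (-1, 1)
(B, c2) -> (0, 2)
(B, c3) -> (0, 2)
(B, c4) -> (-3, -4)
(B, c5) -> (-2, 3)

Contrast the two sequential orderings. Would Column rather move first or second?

first

If R leads: Column's best replies are T→c3, M→c1, B→c5; R's induced payoffs -3, 10, -2; outcome (M, c1), payoffs (10, 7).
If Column leads: R's best replies are c1→M, c2→T, c3→M, c4→T, c5→T; Column's induced payoffs 7, 0, 4, 8, 7; outcome (T, c4), payoffs (6, 8).
Column gets 8 moving first and 7 moving second, so Column prefers to move first.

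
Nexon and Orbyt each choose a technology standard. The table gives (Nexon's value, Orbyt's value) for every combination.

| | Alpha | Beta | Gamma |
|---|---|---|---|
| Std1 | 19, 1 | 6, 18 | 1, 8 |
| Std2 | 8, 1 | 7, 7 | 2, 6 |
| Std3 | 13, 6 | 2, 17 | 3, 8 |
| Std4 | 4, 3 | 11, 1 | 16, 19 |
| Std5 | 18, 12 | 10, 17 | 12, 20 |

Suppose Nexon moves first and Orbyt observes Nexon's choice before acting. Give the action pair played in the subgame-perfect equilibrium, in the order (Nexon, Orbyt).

(Std4, Gamma)

Work backward from Orbyt's decision.
- Std1: BR = Beta, leader payoff 6.
- Std2: BR = Beta, leader payoff 7.
- Std3: BR = Beta, leader payoff 2.
- Std4: BR = Gamma, leader payoff 16.
- Std5: BR = Gamma, leader payoff 12.
Among 6, 7, 2, 16, 12, the best is 16 at Std4. Subgame-perfect outcome: (Std4, Gamma) with payoffs (16, 19).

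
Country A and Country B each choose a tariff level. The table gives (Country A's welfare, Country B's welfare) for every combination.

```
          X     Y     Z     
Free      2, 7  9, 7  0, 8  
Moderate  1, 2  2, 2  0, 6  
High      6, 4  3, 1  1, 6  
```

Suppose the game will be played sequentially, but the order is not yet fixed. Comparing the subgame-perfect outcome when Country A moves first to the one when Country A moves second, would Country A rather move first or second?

second

If Country A leads: Country B's best replies are Free→Z, Moderate→Z, High→Z; Country A's induced payoffs 0, 0, 1; outcome (High, Z), payoffs (1, 6).
If Country B leads: Country A's best replies are X→High, Y→Free, Z→High; Country B's induced payoffs 4, 7, 6; outcome (Free, Y), payoffs (9, 7).
Country A gets 1 moving first and 9 moving second, so Country A prefers to move second.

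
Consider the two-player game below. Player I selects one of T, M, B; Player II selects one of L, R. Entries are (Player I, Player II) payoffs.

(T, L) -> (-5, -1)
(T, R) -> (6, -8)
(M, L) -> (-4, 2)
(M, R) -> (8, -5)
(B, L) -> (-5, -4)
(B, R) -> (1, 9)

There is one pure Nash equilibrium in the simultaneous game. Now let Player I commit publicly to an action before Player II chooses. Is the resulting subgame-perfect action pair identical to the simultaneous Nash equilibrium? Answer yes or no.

Solve by backward induction (Player I leads).
- T: Player II compares -1, -8 and picks L; Player I would get -5.
- M: Player II compares 2, -5 and picks L; Player I would get -4.
- B: Player II compares -4, 9 and picks R; Player I would get 1.
Player I's induced payoffs are -5, -4, 1, so Player I commits to B. Subgame-perfect outcome: (B, R) with payoffs (1, 9).
Under simultaneous play:
Player I's best replies: L→M; R→M.
Player II's best replies: T→L; M→L; B→R.
Only (M, L) has each player best-responding; Nash payoffs (-4, 2).
Sequential outcome (B, R) differs from the Nash profile (M, L).

no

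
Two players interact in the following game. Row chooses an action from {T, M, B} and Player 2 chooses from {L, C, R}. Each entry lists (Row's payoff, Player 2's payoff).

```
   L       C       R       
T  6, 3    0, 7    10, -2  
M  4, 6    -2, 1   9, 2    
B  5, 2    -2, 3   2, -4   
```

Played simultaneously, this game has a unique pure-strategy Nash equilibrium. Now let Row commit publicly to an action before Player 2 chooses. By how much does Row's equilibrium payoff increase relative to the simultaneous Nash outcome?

4

Solve by backward induction (Row leads).
- T: Player 2 compares 3, 7, -2 and picks C; Row would get 0.
- M: Player 2 compares 6, 1, 2 and picks L; Row would get 4.
- B: Player 2 compares 2, 3, -4 and picks C; Row would get -2.
Among 0, 4, -2, the best is 4 at M. Subgame-perfect outcome: (M, L) with payoffs (4, 6).
Now find the simultaneous Nash equilibrium.
Row's best replies: L→T; C→T; R→T.
Player 2's best replies: T→C; M→L; B→C.
The unique mutual best reply is (T, C), giving (0, 7).
Row's commitment gain: 4 − 0 = 4.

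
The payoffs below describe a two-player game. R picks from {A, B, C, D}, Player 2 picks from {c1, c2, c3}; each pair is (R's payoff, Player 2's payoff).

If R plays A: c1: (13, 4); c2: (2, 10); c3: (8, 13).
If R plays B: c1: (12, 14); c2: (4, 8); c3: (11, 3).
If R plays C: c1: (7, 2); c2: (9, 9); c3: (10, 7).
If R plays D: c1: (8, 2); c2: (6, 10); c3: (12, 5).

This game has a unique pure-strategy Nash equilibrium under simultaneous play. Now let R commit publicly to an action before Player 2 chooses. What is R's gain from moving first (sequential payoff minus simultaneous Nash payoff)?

3

Backward induction with R moving first.
- A: Player 2 compares 4, 10, 13 and picks c3; R would get 8.
- B: Player 2 compares 14, 8, 3 and picks c1; R would get 12.
- C: Player 2 compares 2, 9, 7 and picks c2; R would get 9.
- D: Player 2 compares 2, 10, 5 and picks c2; R would get 6.
Among 8, 12, 9, 6, the best is 12 at B. Subgame-perfect outcome: (B, c1) with payoffs (12, 14).
Now find the simultaneous Nash equilibrium.
R's best replies: c1→A; c2→C; c3→D.
Player 2's best replies: A→c3; B→c1; C→c2; D→c2.
The unique mutual best reply is (C, c2), giving (9, 9).
R's commitment gain: 12 − 9 = 3.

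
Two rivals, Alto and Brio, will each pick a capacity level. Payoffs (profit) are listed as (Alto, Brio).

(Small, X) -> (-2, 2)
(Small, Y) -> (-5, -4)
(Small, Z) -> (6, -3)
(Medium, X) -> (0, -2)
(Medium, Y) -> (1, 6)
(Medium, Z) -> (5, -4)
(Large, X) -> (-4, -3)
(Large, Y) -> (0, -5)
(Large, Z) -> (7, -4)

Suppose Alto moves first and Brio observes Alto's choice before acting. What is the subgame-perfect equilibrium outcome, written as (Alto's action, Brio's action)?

(Medium, Y)

Solve by backward induction (Alto leads).
- Small → Brio plays X (best of 2, -4, -3); Alto gets -2.
- Medium → Brio plays Y (best of -2, 6, -4); Alto gets 1.
- Large → Brio plays X (best of -3, -5, -4); Alto gets -4.
Maximizing over -2, 1, -4, Alto chooses Medium. Subgame-perfect outcome: (Medium, Y) with payoffs (1, 6).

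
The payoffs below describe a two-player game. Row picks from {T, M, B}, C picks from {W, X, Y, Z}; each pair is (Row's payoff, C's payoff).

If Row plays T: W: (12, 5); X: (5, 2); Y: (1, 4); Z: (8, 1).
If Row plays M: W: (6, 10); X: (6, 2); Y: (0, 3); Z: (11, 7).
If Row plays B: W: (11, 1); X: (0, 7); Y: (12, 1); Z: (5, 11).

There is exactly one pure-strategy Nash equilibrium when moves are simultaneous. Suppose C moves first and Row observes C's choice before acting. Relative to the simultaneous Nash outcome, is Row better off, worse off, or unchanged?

Backward induction with C moving first.
- W → Row plays T (best of 12, 6, 11); C gets 5.
- X → Row plays M (best of 5, 6, 0); C gets 2.
- Y → Row plays B (best of 1, 0, 12); C gets 1.
- Z → Row plays M (best of 8, 11, 5); C gets 7.
Maximizing over 5, 2, 1, 7, C chooses Z. Subgame-perfect outcome: (M, Z) with payoffs (11, 7).
Now find the simultaneous Nash equilibrium.
Row's best replies: W→T; X→M; Y→B; Z→M.
C's best replies: T→W; M→W; B→Z.
The unique mutual best reply is (T, W), giving (12, 5).
Row earns 11 sequentially versus 12 at the Nash outcome: worse off.

worse off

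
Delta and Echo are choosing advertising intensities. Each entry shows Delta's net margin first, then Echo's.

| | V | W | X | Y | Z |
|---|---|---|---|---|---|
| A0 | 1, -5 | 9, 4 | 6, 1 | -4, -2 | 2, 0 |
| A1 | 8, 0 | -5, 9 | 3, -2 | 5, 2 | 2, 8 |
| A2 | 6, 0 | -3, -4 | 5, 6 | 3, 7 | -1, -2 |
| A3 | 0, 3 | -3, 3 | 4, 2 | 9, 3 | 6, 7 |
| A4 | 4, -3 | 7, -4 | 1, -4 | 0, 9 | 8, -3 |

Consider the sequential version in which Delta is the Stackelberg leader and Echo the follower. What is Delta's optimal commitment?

A0

Solve by backward induction (Delta leads).
- A0 → Echo plays W (best of -5, 4, 1, -2, 0); Delta gets 9.
- A1 → Echo plays W (best of 0, 9, -2, 2, 8); Delta gets -5.
- A2 → Echo plays Y (best of 0, -4, 6, 7, -2); Delta gets 3.
- A3 → Echo plays Z (best of 3, 3, 2, 3, 7); Delta gets 6.
- A4 → Echo plays Y (best of -3, -4, -4, 9, -3); Delta gets 0.
Maximizing over 9, -5, 3, 6, 0, Delta chooses A0. Subgame-perfect outcome: (A0, W) with payoffs (9, 4).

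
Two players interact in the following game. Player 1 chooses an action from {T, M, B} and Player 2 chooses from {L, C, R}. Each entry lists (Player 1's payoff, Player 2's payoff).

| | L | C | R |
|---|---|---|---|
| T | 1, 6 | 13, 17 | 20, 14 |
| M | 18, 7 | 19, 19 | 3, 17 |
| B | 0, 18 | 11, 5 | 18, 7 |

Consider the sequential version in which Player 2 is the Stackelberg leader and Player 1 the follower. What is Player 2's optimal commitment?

C

Player 1 best-responds to each possible Player 2 move:
- L: BR = M, leader payoff 7.
- C: BR = M, leader payoff 19.
- R: BR = T, leader payoff 14.
Maximizing over 7, 19, 14, Player 2 chooses C. Subgame-perfect outcome: (M, C) with payoffs (19, 19).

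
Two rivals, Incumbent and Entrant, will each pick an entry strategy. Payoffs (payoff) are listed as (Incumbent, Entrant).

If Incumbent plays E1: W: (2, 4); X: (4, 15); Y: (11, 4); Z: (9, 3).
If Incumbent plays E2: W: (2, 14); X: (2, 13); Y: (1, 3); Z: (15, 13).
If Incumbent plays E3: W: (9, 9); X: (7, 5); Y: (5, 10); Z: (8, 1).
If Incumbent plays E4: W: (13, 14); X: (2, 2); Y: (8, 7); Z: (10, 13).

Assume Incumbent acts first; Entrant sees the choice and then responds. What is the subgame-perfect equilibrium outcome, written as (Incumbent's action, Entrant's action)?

(E4, W)

Entrant best-responds to each possible Incumbent move:
- E1: Entrant compares 4, 15, 4, 3 and picks X; Incumbent would get 4.
- E2: Entrant compares 14, 13, 3, 13 and picks W; Incumbent would get 2.
- E3: Entrant compares 9, 5, 10, 1 and picks Y; Incumbent would get 5.
- E4: Entrant compares 14, 2, 7, 13 and picks W; Incumbent would get 13.
Incumbent's induced payoffs are 4, 2, 5, 13, so Incumbent commits to E4. Subgame-perfect outcome: (E4, W) with payoffs (13, 14).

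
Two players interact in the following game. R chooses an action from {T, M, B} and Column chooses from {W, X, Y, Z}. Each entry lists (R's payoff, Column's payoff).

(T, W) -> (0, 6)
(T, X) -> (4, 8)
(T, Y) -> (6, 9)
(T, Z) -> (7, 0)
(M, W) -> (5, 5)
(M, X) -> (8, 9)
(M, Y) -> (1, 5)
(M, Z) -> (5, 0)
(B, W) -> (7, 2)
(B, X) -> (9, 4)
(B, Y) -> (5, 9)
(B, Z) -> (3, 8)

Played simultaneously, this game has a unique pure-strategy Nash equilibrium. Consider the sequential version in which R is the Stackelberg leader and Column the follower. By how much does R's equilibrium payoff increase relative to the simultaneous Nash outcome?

Column best-responds to each possible R move:
- T: BR = Y, leader payoff 6.
- M: BR = X, leader payoff 8.
- B: BR = Y, leader payoff 5.
R's induced payoffs are 6, 8, 5, so R commits to M. Subgame-perfect outcome: (M, X) with payoffs (8, 9).
Under simultaneous play:
R's best replies: W→B; X→B; Y→T; Z→T.
Column's best replies: T→Y; M→X; B→Y.
Only (T, Y) has each player best-responding; Nash payoffs (6, 9).
R's commitment gain: 8 − 6 = 2.

2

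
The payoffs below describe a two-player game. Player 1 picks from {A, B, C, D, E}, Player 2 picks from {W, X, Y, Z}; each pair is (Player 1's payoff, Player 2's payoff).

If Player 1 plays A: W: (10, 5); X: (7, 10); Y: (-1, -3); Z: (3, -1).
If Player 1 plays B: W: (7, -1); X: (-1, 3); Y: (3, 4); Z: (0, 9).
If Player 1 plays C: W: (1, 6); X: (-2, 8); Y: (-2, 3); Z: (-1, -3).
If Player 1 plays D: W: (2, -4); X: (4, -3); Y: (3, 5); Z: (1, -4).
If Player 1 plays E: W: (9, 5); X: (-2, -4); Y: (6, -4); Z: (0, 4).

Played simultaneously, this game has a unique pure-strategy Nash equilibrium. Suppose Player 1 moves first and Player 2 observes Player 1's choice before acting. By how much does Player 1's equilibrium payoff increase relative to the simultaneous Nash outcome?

2

Solve by backward induction (Player 1 leads).
- A: BR = X, leader payoff 7.
- B: BR = Z, leader payoff 0.
- C: BR = X, leader payoff -2.
- D: BR = Y, leader payoff 3.
- E: BR = W, leader payoff 9.
Maximizing over 7, 0, -2, 3, 9, Player 1 chooses E. Subgame-perfect outcome: (E, W) with payoffs (9, 5).
Under simultaneous play:
Player 1's best replies: W→A; X→A; Y→E; Z→A.
Player 2's best replies: A→X; B→Z; C→X; D→Y; E→W.
Only (A, X) has each player best-responding; Nash payoffs (7, 10).
Player 1's commitment gain: 9 − 7 = 2.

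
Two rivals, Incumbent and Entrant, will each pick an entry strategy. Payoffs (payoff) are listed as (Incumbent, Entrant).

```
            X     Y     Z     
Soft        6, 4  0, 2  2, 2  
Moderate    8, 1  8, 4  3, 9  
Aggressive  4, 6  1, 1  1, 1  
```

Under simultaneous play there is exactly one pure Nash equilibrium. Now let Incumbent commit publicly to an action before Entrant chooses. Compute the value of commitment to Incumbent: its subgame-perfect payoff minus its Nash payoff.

3

Backward induction with Incumbent moving first.
- Soft → Entrant plays X (best of 4, 2, 2); Incumbent gets 6.
- Moderate → Entrant plays Z (best of 1, 4, 9); Incumbent gets 3.
- Aggressive → Entrant plays X (best of 6, 1, 1); Incumbent gets 4.
Maximizing over 6, 3, 4, Incumbent chooses Soft. Subgame-perfect outcome: (Soft, X) with payoffs (6, 4).
Now find the simultaneous Nash equilibrium.
Incumbent's best replies: X→Moderate; Y→Moderate; Z→Moderate.
Entrant's best replies: Soft→X; Moderate→Z; Aggressive→X.
The unique mutual best reply is (Moderate, Z), giving (3, 9).
Incumbent's commitment gain: 6 − 3 = 3.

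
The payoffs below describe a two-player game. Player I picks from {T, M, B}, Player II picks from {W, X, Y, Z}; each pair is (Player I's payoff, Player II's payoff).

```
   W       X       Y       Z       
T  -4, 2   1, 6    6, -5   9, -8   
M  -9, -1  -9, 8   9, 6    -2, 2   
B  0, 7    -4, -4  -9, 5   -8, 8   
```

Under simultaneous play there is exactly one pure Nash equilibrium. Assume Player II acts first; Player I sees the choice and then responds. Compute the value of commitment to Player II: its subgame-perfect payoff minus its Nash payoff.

Solve by backward induction (Player II leads).
- W: BR = B, leader payoff 7.
- X: BR = T, leader payoff 6.
- Y: BR = M, leader payoff 6.
- Z: BR = T, leader payoff -8.
Player II's induced payoffs are 7, 6, 6, -8, so Player II commits to W. Subgame-perfect outcome: (B, W) with payoffs (0, 7).
For the simultaneous game, intersect best replies.
Player I's best replies: W→B; X→T; Y→M; Z→T.
Player II's best replies: T→X; M→X; B→Z.
Only (T, X) has each player best-responding; Nash payoffs (1, 6).
Player II's commitment gain: 7 − 6 = 1.

1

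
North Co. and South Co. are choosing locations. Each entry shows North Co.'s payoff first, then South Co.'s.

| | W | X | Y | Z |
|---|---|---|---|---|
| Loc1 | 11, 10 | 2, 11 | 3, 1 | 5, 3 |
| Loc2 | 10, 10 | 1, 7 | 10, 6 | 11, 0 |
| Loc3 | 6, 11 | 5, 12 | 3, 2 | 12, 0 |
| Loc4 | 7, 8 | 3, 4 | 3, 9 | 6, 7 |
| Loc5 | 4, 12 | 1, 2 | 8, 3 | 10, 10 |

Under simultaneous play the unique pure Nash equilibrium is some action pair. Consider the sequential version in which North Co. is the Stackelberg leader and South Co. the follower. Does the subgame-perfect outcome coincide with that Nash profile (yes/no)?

Backward induction with North Co. moving first.
- Loc1: South Co. compares 10, 11, 1, 3 and picks X; North Co. would get 2.
- Loc2: South Co. compares 10, 7, 6, 0 and picks W; North Co. would get 10.
- Loc3: South Co. compares 11, 12, 2, 0 and picks X; North Co. would get 5.
- Loc4: South Co. compares 8, 4, 9, 7 and picks Y; North Co. would get 3.
- Loc5: South Co. compares 12, 2, 3, 10 and picks W; North Co. would get 4.
North Co.'s induced payoffs are 2, 10, 5, 3, 4, so North Co. commits to Loc2. Subgame-perfect outcome: (Loc2, W) with payoffs (10, 10).
For the simultaneous game, intersect best replies.
North Co.'s best replies: W→Loc1; X→Loc3; Y→Loc2; Z→Loc3.
South Co.'s best replies: Loc1→X; Loc2→W; Loc3→X; Loc4→Y; Loc5→W.
Only (Loc3, X) has each player best-responding; Nash payoffs (5, 12).
Sequential outcome (Loc2, W) differs from the Nash profile (Loc3, X).

no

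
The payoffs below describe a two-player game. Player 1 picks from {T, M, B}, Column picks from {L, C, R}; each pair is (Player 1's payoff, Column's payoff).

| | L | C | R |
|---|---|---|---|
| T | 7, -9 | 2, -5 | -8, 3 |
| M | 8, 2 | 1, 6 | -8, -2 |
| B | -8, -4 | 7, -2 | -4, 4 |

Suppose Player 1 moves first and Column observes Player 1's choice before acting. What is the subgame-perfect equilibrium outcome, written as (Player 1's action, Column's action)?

(M, C)

Column best-responds to each possible Player 1 move:
- T: Column compares -9, -5, 3 and picks R; Player 1 would get -8.
- M: Column compares 2, 6, -2 and picks C; Player 1 would get 1.
- B: Column compares -4, -2, 4 and picks R; Player 1 would get -4.
Maximizing over -8, 1, -4, Player 1 chooses M. Subgame-perfect outcome: (M, C) with payoffs (1, 6).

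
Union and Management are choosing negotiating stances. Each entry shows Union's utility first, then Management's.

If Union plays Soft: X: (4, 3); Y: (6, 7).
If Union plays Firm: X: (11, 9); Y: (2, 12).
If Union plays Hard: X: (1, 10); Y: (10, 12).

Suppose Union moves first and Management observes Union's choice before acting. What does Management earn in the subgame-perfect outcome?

Backward induction with Union moving first.
- Soft: Management compares 3, 7 and picks Y; Union would get 6.
- Firm: Management compares 9, 12 and picks Y; Union would get 2.
- Hard: Management compares 10, 12 and picks Y; Union would get 10.
Union's induced payoffs are 6, 2, 10, so Union commits to Hard. Subgame-perfect outcome: (Hard, Y) with payoffs (10, 12).

12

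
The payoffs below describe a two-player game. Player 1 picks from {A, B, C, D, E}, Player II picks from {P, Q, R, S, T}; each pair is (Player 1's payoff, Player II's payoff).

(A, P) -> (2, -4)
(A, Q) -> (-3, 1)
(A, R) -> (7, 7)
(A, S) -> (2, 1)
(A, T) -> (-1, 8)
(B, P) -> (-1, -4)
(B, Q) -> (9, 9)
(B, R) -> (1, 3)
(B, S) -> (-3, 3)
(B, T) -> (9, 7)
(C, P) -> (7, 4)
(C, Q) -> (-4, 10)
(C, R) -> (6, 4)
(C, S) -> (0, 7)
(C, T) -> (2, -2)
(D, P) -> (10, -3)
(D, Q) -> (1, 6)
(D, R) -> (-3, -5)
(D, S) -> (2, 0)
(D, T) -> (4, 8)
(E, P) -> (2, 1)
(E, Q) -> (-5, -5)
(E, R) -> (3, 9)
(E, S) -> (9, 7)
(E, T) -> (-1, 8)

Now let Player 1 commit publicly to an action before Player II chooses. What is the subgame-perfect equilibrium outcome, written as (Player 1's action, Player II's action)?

(B, Q)

Solve by backward induction (Player 1 leads).
- A: Player II compares -4, 1, 7, 1, 8 and picks T; Player 1 would get -1.
- B: Player II compares -4, 9, 3, 3, 7 and picks Q; Player 1 would get 9.
- C: Player II compares 4, 10, 4, 7, -2 and picks Q; Player 1 would get -4.
- D: Player II compares -3, 6, -5, 0, 8 and picks T; Player 1 would get 4.
- E: Player II compares 1, -5, 9, 7, 8 and picks R; Player 1 would get 3.
Among -1, 9, -4, 4, 3, the best is 9 at B. Subgame-perfect outcome: (B, Q) with payoffs (9, 9).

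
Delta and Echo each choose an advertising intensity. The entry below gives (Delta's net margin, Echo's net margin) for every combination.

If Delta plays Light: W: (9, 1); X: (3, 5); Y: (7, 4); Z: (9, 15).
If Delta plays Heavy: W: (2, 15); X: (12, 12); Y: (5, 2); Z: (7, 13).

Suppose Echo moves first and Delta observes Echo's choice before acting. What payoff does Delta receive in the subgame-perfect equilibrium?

Delta best-responds to each possible Echo move:
- W → Delta plays Light (best of 9, 2); Echo gets 1.
- X → Delta plays Heavy (best of 3, 12); Echo gets 12.
- Y → Delta plays Light (best of 7, 5); Echo gets 4.
- Z → Delta plays Light (best of 9, 7); Echo gets 15.
Maximizing over 1, 12, 4, 15, Echo chooses Z. Subgame-perfect outcome: (Light, Z) with payoffs (9, 15).

9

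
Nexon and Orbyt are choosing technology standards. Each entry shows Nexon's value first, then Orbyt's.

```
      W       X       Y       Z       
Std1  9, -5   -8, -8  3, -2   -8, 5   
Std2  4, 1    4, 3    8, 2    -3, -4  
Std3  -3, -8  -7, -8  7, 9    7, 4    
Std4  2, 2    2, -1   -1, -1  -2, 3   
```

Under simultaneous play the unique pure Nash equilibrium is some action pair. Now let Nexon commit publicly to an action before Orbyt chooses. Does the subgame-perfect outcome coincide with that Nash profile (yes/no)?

Backward induction with Nexon moving first.
- Std1: Orbyt compares -5, -8, -2, 5 and picks Z; Nexon would get -8.
- Std2: Orbyt compares 1, 3, 2, -4 and picks X; Nexon would get 4.
- Std3: Orbyt compares -8, -8, 9, 4 and picks Y; Nexon would get 7.
- Std4: Orbyt compares 2, -1, -1, 3 and picks Z; Nexon would get -2.
Nexon's induced payoffs are -8, 4, 7, -2, so Nexon commits to Std3. Subgame-perfect outcome: (Std3, Y) with payoffs (7, 9).
Under simultaneous play:
Nexon's best replies: W→Std1; X→Std2; Y→Std2; Z→Std3.
Orbyt's best replies: Std1→Z; Std2→X; Std3→Y; Std4→Z.
The unique mutual best reply is (Std2, X), giving (4, 3).
Sequential outcome (Std3, Y) differs from the Nash profile (Std2, X).

no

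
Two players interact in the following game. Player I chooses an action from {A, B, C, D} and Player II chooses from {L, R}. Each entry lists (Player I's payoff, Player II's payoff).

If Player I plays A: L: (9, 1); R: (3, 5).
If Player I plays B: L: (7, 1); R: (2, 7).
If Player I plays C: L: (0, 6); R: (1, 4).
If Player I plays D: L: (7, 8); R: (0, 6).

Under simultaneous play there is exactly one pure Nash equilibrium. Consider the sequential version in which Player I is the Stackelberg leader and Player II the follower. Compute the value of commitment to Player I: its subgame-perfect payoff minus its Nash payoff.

Backward induction with Player I moving first.
- A: Player II compares 1, 5 and picks R; Player I would get 3.
- B: Player II compares 1, 7 and picks R; Player I would get 2.
- C: Player II compares 6, 4 and picks L; Player I would get 0.
- D: Player II compares 8, 6 and picks L; Player I would get 7.
Maximizing over 3, 2, 0, 7, Player I chooses D. Subgame-perfect outcome: (D, L) with payoffs (7, 8).
Under simultaneous play:
Player I's best replies: L→A; R→A.
Player II's best replies: A→R; B→R; C→L; D→L.
The unique mutual best reply is (A, R), giving (3, 5).
Player I's commitment gain: 7 − 3 = 4.

4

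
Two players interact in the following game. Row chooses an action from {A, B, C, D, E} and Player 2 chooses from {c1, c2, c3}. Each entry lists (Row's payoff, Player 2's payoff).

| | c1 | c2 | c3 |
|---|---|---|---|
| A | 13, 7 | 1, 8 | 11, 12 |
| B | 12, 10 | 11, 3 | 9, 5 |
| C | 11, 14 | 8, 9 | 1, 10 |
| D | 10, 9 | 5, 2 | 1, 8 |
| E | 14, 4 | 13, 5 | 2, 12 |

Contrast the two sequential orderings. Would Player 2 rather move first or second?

If Row leads: Player 2's best replies are A→c3, B→c1, C→c1, D→c1, E→c3; Row's induced payoffs 11, 12, 11, 10, 2; outcome (B, c1), payoffs (12, 10).
If Player 2 leads: Row's best replies are c1→E, c2→E, c3→A; Player 2's induced payoffs 4, 5, 12; outcome (A, c3), payoffs (11, 12).
Player 2 gets 12 moving first and 10 moving second, so Player 2 prefers to move first.

first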